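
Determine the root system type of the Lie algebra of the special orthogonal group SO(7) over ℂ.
B_3 (so(7))

This is so(7) with 7 odd, which has dimension 7(7-1)/2 = 21 and rank (7-1)/2 = 3. In the classification of classical Lie algebras, the orthogonal algebra so(2n+1) in an odd number of variables has type B_n; here n = 3, so the Dynkin diagram is a chain of 3 nodes with a double edge at one end; the terminal node there is the unique short simple root (B_3). Hence the type is B_3.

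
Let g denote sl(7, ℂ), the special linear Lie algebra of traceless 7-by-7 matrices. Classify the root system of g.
This is sl(7), which has dimension 7^2 - 1 = 48 and rank 7 - 1 = 6 (a Cartan subalgebra is the diagonal traceless matrices). In the classification of classical Lie algebras, the special linear algebra sl(n+1) has type A_n; here n = 6, so the Dynkin diagram is a chain of 6 nodes with single edges (A_6). Hence the type is A_6.

A_6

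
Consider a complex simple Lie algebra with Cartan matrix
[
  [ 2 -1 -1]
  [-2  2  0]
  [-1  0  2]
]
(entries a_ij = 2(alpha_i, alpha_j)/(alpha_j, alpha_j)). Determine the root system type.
C_3

The matrix has rank 3 with 2's on the diagonal. Reading the off-diagonal entries as Dynkin edges (a single edge where a_ij = a_ji = -1; a double or triple edge where a_ij * a_ji = 2 or 3), the diagram is a chain of 3 nodes with a double edge at one end; the terminal node there is the unique long simple root (C_3). One simple-root ordering that puts it in standard form is (alpha_3, alpha_1, alpha_2). So the algebra is type C_3, i.e. sp(6).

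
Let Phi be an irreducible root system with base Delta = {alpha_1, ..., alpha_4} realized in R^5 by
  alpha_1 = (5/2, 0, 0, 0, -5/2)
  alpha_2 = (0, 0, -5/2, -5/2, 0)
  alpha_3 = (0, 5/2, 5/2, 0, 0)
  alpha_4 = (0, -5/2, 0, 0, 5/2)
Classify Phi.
Compute the Cartan integers a_ij = 2(alpha_i, alpha_j)/(alpha_j, alpha_j); the resulting 4x4 Cartan matrix is
[[2, 0, 0, -1], [0, 2, -1, 0], [0, -1, 2, -1], [-1, 0, -1, 2]].
All simple roots have the same length, so the diagram is simply laced. The associated Dynkin diagram is a chain of 4 nodes with single edges (A_4), so the type is A_4 (the algebra sl(5)).

A_4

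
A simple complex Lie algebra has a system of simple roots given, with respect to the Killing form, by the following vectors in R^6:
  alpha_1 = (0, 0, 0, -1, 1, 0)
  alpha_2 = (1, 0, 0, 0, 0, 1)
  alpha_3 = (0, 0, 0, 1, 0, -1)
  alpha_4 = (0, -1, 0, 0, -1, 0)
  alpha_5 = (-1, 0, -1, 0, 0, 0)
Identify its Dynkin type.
A5

Compute the Cartan integers a_ij = 2(alpha_i, alpha_j)/(alpha_j, alpha_j); the resulting 5x5 Cartan matrix is
[[2, 0, -1, -1, 0], [0, 2, -1, 0, -1], [-1, -1, 2, 0, 0], [-1, 0, 0, 2, 0], [0, -1, 0, 0, 2]].
All simple roots have the same length, so the diagram is simply laced. The associated Dynkin diagram is a chain of 5 nodes with single edges (A_5), so the type is A_5 (the algebra sl(6)).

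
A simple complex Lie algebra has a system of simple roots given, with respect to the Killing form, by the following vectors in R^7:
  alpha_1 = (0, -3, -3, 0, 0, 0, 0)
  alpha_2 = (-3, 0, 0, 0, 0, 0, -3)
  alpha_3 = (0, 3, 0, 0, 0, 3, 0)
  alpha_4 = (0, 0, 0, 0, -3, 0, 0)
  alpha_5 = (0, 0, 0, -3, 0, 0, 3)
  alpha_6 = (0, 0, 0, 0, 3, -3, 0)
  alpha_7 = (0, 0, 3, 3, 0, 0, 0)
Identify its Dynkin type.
B_7 (so(15))

Compute the Cartan integers a_ij = 2(alpha_i, alpha_j)/(alpha_j, alpha_j); the resulting 7x7 Cartan matrix is
[[2, 0, -1, 0, 0, 0, -1], [0, 2, 0, 0, -1, 0, 0], [-1, 0, 2, 0, 0, -1, 0], [0, 0, 0, 2, 0, -1, 0], [0, -1, 0, 0, 2, 0, -1], [0, 0, -1, -2, 0, 2, 0], [-1, 0, 0, 0, -1, 0, 2]].
The roots have two lengths (squared-length ratio 2:1); the short ones are alpha_{4}. The associated Dynkin diagram is a chain of 7 nodes with a double edge at one end; the terminal node there is the unique short simple root (B_7), so the type is B_7 (the algebra so(15)).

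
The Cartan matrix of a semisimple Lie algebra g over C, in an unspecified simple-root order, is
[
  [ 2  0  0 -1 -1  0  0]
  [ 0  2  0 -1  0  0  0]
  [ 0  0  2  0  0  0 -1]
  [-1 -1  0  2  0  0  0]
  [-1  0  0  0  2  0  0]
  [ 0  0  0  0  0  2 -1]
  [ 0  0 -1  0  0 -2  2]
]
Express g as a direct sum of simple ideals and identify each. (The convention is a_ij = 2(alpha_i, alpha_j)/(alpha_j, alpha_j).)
type A_4 + type B_3

The diagram associated to this matrix has two connected components: the simple roots {alpha_1, alpha_2, alpha_4, alpha_5} form a chain of 4 nodes with single edges (A_4), and {alpha_3, alpha_6, alpha_7} form a chain of 3 nodes with a double edge at one end; the terminal node there is the unique short simple root (B_3). A semisimple Lie algebra decomposes uniquely as the direct sum of simple ideals, one per connected component of its Dynkin diagram, so g ≅ A_4 ⊕ B_3 (dimension 24 + 21 = 45).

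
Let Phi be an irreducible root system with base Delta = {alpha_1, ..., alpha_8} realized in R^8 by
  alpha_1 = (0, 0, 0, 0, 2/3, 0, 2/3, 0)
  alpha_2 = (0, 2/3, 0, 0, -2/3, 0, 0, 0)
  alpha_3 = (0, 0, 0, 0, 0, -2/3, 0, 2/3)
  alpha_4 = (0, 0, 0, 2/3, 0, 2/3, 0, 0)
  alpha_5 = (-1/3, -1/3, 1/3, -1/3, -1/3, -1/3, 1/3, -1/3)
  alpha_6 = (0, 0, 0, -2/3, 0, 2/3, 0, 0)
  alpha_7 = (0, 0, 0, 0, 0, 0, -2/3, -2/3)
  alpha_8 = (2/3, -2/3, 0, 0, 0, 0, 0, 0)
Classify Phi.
Compute the Cartan integers a_ij = 2(alpha_i, alpha_j)/(alpha_j, alpha_j); the resulting 8x8 Cartan matrix is
[[2, -1, 0, 0, 0, 0, -1, 0], [-1, 2, 0, 0, 0, 0, 0, -1], [0, 0, 2, -1, 0, -1, -1, 0], [0, 0, -1, 2, -1, 0, 0, 0], [0, 0, 0, -1, 2, 0, 0, 0], [0, 0, -1, 0, 0, 2, 0, 0], [-1, 0, -1, 0, 0, 0, 2, 0], [0, -1, 0, 0, 0, 0, 0, 2]].
All simple roots have the same length, so the diagram is simply laced. The associated Dynkin diagram is a chain of 7 nodes with one extra node attached to the third node from one end (E_8), so the type is E_8.

type E_8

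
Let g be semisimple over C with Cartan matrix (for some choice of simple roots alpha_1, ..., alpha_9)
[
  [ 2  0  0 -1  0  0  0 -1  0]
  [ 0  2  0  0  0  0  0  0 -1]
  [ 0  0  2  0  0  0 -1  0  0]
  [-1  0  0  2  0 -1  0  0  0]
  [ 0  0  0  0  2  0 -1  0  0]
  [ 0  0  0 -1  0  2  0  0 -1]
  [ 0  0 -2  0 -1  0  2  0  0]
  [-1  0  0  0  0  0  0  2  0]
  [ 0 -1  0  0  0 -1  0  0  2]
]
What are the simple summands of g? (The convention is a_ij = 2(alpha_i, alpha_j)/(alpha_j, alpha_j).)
A_6 (sl(7)) + B_3 (so(7))

The diagram associated to this matrix has two connected components: the simple roots {alpha_1, alpha_2, alpha_4, alpha_6, alpha_8, alpha_9} form a chain of 6 nodes with single edges (A_6), and {alpha_3, alpha_5, alpha_7} form a chain of 3 nodes with a double edge at one end; the terminal node there is the unique short simple root (B_3). A semisimple Lie algebra decomposes uniquely as the direct sum of simple ideals, one per connected component of its Dynkin diagram, so g ≅ A_6 ⊕ B_3 (dimension 48 + 21 = 69).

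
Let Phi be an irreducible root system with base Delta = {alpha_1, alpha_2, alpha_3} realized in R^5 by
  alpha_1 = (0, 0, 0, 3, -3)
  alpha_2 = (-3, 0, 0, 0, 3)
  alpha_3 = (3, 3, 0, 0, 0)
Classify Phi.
Compute the Cartan integers a_ij = 2(alpha_i, alpha_j)/(alpha_j, alpha_j); the resulting 3x3 Cartan matrix is
[[2, -1, 0], [-1, 2, -1], [0, -1, 2]].
All simple roots have the same length, so the diagram is simply laced. The associated Dynkin diagram is a chain of 3 nodes with single edges (A_3), so the type is A_3 (the algebra sl(4)).

A3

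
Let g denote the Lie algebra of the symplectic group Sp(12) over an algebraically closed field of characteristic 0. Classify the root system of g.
type C_6

This is sp(12), which has dimension 12(12+1)/2 = 78 and rank 12/2 = 6. In the classification of classical Lie algebras, the symplectic algebra sp(2n) has type C_n; here n = 6, so the Dynkin diagram is a chain of 6 nodes with a double edge at one end; the terminal node there is the unique long simple root (C_6). Hence the type is C_6.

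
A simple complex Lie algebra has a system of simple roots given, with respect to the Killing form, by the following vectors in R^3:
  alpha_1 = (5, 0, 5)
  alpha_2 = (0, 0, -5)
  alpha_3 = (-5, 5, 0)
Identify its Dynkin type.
Compute the Cartan integers a_ij = 2(alpha_i, alpha_j)/(alpha_j, alpha_j); the resulting 3x3 Cartan matrix is
[[2, -2, -1], [-1, 2, 0], [-1, 0, 2]].
The roots have two lengths (squared-length ratio 2:1); the short ones are alpha_{2}. The associated Dynkin diagram is a chain of 3 nodes with a double edge at one end; the terminal node there is the unique short simple root (B_3), so the type is B_3 (the algebra so(7)).

B_3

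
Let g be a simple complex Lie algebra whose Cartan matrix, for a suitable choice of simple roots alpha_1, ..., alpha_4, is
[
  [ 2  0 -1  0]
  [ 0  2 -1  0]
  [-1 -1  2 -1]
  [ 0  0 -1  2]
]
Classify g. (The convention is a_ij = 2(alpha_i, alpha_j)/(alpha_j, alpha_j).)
D_4 (so(8))

The matrix has rank 4 with 2's on the diagonal. Reading the off-diagonal entries as Dynkin edges (a single edge where a_ij = a_ji = -1; a double or triple edge where a_ij * a_ji = 2 or 3), the diagram is a chain of 2 nodes with a fork of two nodes at one end (D_4). One simple-root ordering that puts it in standard form is (alpha_4, alpha_3, alpha_2, alpha_1). So the algebra is type D_4, i.e. so(8).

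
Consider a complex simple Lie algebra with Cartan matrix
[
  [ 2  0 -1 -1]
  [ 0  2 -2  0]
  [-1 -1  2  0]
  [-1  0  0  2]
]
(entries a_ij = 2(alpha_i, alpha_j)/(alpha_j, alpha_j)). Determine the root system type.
C_4

The matrix has rank 4 with 2's on the diagonal. Reading the off-diagonal entries as Dynkin edges (a single edge where a_ij = a_ji = -1; a double or triple edge where a_ij * a_ji = 2 or 3), the diagram is a chain of 4 nodes with a double edge at one end; the terminal node there is the unique long simple root (C_4). One simple-root ordering that puts it in standard form is (alpha_4, alpha_1, alpha_3, alpha_2). So the algebra is type C_4, i.e. sp(8).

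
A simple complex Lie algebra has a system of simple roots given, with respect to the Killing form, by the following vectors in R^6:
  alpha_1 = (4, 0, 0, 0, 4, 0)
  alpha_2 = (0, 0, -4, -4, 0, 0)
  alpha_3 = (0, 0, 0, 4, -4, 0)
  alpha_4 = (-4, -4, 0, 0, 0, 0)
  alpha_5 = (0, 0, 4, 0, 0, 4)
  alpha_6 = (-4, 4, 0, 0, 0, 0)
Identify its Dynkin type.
Compute the Cartan integers a_ij = 2(alpha_i, alpha_j)/(alpha_j, alpha_j); the resulting 6x6 Cartan matrix is
[[2, 0, -1, -1, 0, -1], [0, 2, -1, 0, -1, 0], [-1, -1, 2, 0, 0, 0], [-1, 0, 0, 2, 0, 0], [0, -1, 0, 0, 2, 0], [-1, 0, 0, 0, 0, 2]].
All simple roots have the same length, so the diagram is simply laced. The associated Dynkin diagram is a chain of 4 nodes with a fork of two nodes at one end (D_6), so the type is D_6 (the algebra so(12)).

type D_6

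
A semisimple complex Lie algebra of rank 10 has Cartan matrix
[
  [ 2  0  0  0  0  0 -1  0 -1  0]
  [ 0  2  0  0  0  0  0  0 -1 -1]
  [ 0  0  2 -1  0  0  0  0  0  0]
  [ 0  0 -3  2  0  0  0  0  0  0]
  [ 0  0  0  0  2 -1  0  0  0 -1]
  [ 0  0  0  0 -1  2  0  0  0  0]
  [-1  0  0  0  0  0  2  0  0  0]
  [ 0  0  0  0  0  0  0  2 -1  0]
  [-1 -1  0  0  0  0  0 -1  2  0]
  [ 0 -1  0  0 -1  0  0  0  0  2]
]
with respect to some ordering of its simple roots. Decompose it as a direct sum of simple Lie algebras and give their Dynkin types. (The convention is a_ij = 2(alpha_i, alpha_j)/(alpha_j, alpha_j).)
E_8 ⊕ G_2

The diagram associated to this matrix has two connected components: the simple roots {alpha_1, alpha_2, alpha_5, alpha_6, alpha_7, alpha_8, alpha_9, alpha_10} form a chain of 7 nodes with one extra node attached to the third node from one end (E_8), and {alpha_3, alpha_4} form two nodes joined by a triple edge (G_2). A semisimple Lie algebra decomposes uniquely as the direct sum of simple ideals, one per connected component of its Dynkin diagram, so g ≅ E_8 ⊕ G_2 (dimension 248 + 14 = 262).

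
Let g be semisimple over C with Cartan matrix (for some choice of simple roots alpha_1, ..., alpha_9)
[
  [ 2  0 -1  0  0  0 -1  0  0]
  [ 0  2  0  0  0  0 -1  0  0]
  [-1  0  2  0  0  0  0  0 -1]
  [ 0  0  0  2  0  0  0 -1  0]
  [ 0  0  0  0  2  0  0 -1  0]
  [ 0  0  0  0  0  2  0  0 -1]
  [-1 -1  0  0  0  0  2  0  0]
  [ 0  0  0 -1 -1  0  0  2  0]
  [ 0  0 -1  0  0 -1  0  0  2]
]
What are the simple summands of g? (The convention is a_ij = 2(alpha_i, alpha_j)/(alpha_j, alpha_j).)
A_3 ⊕ A_6

The diagram associated to this matrix has two connected components: the simple roots {alpha_4, alpha_5, alpha_8} form a chain of 3 nodes with single edges (A_3), and {alpha_1, alpha_2, alpha_3, alpha_6, alpha_7, alpha_9} form a chain of 6 nodes with single edges (A_6). A semisimple Lie algebra decomposes uniquely as the direct sum of simple ideals, one per connected component of its Dynkin diagram, so g ≅ A_3 ⊕ A_6 (dimension 15 + 48 = 63).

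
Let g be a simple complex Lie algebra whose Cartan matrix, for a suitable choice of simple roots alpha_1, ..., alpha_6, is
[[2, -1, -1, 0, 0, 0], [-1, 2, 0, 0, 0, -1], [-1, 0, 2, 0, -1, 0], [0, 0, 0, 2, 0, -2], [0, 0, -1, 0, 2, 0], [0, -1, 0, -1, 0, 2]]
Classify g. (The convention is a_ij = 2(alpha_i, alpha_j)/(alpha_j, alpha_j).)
The matrix has rank 6 with 2's on the diagonal. Reading the off-diagonal entries as Dynkin edges (a single edge where a_ij = a_ji = -1; a double or triple edge where a_ij * a_ji = 2 or 3), the diagram is a chain of 6 nodes with a double edge at one end; the terminal node there is the unique long simple root (C_6). One simple-root ordering that puts it in standard form is (alpha_5, alpha_3, alpha_1, alpha_2, alpha_6, alpha_4). So the algebra is type C_6, i.e. sp(12).

C6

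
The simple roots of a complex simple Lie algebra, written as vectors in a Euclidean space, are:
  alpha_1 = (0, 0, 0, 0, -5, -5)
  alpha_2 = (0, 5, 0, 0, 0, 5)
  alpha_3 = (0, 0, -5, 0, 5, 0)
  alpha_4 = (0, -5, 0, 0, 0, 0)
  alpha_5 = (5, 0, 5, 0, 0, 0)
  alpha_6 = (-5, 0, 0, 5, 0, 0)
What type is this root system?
B_6 (so(13))

Compute the Cartan integers a_ij = 2(alpha_i, alpha_j)/(alpha_j, alpha_j); the resulting 6x6 Cartan matrix is
[[2, -1, -1, 0, 0, 0], [-1, 2, 0, -2, 0, 0], [-1, 0, 2, 0, -1, 0], [0, -1, 0, 2, 0, 0], [0, 0, -1, 0, 2, -1], [0, 0, 0, 0, -1, 2]].
The roots have two lengths (squared-length ratio 2:1); the short ones are alpha_{4}. The associated Dynkin diagram is a chain of 6 nodes with a double edge at one end; the terminal node there is the unique short simple root (B_6), so the type is B_6 (the algebra so(13)).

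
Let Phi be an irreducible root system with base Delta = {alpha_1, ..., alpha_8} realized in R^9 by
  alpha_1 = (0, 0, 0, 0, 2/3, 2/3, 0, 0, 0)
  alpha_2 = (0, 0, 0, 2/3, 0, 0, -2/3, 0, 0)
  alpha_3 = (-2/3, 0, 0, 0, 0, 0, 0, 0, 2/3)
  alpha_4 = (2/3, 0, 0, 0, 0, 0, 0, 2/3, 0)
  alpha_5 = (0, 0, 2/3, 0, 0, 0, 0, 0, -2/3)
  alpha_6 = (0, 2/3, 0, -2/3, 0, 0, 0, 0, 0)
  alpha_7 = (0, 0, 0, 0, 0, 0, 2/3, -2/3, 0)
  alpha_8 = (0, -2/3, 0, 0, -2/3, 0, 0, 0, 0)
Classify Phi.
Compute the Cartan integers a_ij = 2(alpha_i, alpha_j)/(alpha_j, alpha_j); the resulting 8x8 Cartan matrix is
[[2, 0, 0, 0, 0, 0, 0, -1], [0, 2, 0, 0, 0, -1, -1, 0], [0, 0, 2, -1, -1, 0, 0, 0], [0, 0, -1, 2, 0, 0, -1, 0], [0, 0, -1, 0, 2, 0, 0, 0], [0, -1, 0, 0, 0, 2, 0, -1], [0, -1, 0, -1, 0, 0, 2, 0], [-1, 0, 0, 0, 0, -1, 0, 2]].
All simple roots have the same length, so the diagram is simply laced. The associated Dynkin diagram is a chain of 8 nodes with single edges (A_8), so the type is A_8 (the algebra sl(9)).

A_8 (sl(9))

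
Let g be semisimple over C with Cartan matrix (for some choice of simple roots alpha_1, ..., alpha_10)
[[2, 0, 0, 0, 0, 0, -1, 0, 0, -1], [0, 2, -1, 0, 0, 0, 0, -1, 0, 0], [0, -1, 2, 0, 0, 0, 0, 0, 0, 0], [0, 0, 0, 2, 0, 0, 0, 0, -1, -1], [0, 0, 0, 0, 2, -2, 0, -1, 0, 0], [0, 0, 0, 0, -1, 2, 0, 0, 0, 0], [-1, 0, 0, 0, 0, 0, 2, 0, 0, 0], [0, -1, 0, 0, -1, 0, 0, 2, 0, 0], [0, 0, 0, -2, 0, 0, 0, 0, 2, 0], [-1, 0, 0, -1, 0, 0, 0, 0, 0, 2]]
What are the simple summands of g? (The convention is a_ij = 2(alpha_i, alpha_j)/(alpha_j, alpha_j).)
The diagram associated to this matrix has two connected components: the simple roots {alpha_2, alpha_3, alpha_5, alpha_6, alpha_8} form a chain of 5 nodes with a double edge at one end; the terminal node there is the unique short simple root (B_5), and {alpha_1, alpha_4, alpha_7, alpha_9, alpha_10} form a chain of 5 nodes with a double edge at one end; the terminal node there is the unique long simple root (C_5). A semisimple Lie algebra decomposes uniquely as the direct sum of simple ideals, one per connected component of its Dynkin diagram, so g ≅ B_5 ⊕ C_5 (dimension 55 + 55 = 110).

B_5 + C_5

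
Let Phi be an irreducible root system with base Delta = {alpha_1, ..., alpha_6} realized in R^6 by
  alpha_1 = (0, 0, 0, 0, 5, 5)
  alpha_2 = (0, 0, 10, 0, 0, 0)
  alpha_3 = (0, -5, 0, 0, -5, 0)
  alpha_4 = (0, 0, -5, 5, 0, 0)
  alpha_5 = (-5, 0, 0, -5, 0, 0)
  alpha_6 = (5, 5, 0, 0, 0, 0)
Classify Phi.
type C_6

Compute the Cartan integers a_ij = 2(alpha_i, alpha_j)/(alpha_j, alpha_j); the resulting 6x6 Cartan matrix is
[[2, 0, -1, 0, 0, 0], [0, 2, 0, -2, 0, 0], [-1, 0, 2, 0, 0, -1], [0, -1, 0, 2, -1, 0], [0, 0, 0, -1, 2, -1], [0, 0, -1, 0, -1, 2]].
The roots have two lengths (squared-length ratio 2:1); the short ones are alpha_{1,3,4,5,6}. The associated Dynkin diagram is a chain of 6 nodes with a double edge at one end; the terminal node there is the unique long simple root (C_6), so the type is C_6 (the algebra sp(12)).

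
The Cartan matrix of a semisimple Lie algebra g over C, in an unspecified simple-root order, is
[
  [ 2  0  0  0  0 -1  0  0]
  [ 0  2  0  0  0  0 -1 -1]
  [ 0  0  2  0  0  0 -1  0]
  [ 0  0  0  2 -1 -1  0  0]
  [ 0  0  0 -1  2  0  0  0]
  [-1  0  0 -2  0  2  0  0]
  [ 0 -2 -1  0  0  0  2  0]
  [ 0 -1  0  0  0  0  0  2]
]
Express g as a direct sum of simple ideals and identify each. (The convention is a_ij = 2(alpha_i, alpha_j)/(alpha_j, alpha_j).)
The diagram associated to this matrix has two connected components: the simple roots {alpha_2, alpha_3, alpha_7, alpha_8} form a chain of 4 nodes with a double edge between the middle two (F_4), and {alpha_1, alpha_4, alpha_5, alpha_6} form a chain of 4 nodes with a double edge between the middle two (F_4). A semisimple Lie algebra decomposes uniquely as the direct sum of simple ideals, one per connected component of its Dynkin diagram, so g ≅ F_4 ⊕ F_4 (dimension 52 + 52 = 104).

F_4 ⊕ F_4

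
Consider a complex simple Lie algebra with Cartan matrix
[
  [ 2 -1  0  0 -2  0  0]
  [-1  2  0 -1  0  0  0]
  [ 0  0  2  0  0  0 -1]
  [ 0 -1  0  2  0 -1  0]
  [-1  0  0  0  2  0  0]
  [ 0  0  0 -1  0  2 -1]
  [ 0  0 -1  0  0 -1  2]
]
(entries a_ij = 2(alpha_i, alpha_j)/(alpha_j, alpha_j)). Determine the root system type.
The matrix has rank 7 with 2's on the diagonal. Reading the off-diagonal entries as Dynkin edges (a single edge where a_ij = a_ji = -1; a double or triple edge where a_ij * a_ji = 2 or 3), the diagram is a chain of 7 nodes with a double edge at one end; the terminal node there is the unique short simple root (B_7). One simple-root ordering that puts it in standard form is (alpha_3, alpha_7, alpha_6, alpha_4, alpha_2, alpha_1, alpha_5). So the algebra is type B_7, i.e. so(15).

B7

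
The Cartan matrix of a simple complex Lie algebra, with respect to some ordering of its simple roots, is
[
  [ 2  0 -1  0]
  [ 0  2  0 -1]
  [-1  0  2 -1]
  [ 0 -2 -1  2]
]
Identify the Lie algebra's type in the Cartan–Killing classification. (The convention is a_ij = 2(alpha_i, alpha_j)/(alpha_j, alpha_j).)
B4

The matrix has rank 4 with 2's on the diagonal. Reading the off-diagonal entries as Dynkin edges (a single edge where a_ij = a_ji = -1; a double or triple edge where a_ij * a_ji = 2 or 3), the diagram is a chain of 4 nodes with a double edge at one end; the terminal node there is the unique short simple root (B_4). One simple-root ordering that puts it in standard form is (alpha_1, alpha_3, alpha_4, alpha_2). So the algebra is type B_4, i.e. so(9).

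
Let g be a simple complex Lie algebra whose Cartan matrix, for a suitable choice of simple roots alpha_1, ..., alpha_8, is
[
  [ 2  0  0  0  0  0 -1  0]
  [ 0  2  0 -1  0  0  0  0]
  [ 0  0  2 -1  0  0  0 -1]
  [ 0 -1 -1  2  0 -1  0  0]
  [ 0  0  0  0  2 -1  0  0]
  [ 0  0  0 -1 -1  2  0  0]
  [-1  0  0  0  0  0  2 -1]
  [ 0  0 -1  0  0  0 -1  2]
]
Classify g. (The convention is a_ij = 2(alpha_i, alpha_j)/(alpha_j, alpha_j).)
The matrix has rank 8 with 2's on the diagonal. Reading the off-diagonal entries as Dynkin edges (a single edge where a_ij = a_ji = -1; a double or triple edge where a_ij * a_ji = 2 or 3), the diagram is a chain of 7 nodes with one extra node attached to the third node from one end (E_8). One simple-root ordering that puts it in standard form is (alpha_5, alpha_2, alpha_6, alpha_4, alpha_3, alpha_8, alpha_7, alpha_1). So the algebra is type E_8.

E8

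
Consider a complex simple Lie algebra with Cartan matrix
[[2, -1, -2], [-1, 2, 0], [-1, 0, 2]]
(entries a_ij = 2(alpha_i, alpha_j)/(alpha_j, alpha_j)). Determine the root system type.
The matrix has rank 3 with 2's on the diagonal. Reading the off-diagonal entries as Dynkin edges (a single edge where a_ij = a_ji = -1; a double or triple edge where a_ij * a_ji = 2 or 3), the diagram is a chain of 3 nodes with a double edge at one end; the terminal node there is the unique short simple root (B_3). One simple-root ordering that puts it in standard form is (alpha_2, alpha_1, alpha_3). So the algebra is type B_3, i.e. so(7).

B_3 (so(7))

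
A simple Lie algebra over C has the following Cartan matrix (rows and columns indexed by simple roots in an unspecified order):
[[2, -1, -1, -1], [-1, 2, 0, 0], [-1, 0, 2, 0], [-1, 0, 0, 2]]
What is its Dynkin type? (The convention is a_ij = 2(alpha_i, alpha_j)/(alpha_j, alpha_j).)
D_4

The matrix has rank 4 with 2's on the diagonal. Reading the off-diagonal entries as Dynkin edges (a single edge where a_ij = a_ji = -1; a double or triple edge where a_ij * a_ji = 2 or 3), the diagram is a chain of 2 nodes with a fork of two nodes at one end (D_4). One simple-root ordering that puts it in standard form is (alpha_2, alpha_1, alpha_3, alpha_4). So the algebra is type D_4, i.e. so(8).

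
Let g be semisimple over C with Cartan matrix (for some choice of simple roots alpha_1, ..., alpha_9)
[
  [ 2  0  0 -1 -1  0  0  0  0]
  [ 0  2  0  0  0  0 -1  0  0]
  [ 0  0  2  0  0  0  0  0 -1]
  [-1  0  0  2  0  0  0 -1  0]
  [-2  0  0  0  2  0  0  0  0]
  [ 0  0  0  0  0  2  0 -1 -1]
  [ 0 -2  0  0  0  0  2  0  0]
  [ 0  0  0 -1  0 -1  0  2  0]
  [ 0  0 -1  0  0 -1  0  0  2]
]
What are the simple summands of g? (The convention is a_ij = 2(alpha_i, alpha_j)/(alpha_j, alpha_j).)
The diagram associated to this matrix has two connected components: the simple roots {alpha_2, alpha_7} form a chain of 2 nodes with a double edge at one end; the terminal node there is the unique short simple root (B_2), and {alpha_1, alpha_3, alpha_4, alpha_5, alpha_6, alpha_8, alpha_9} form a chain of 7 nodes with a double edge at one end; the terminal node there is the unique long simple root (C_7). A semisimple Lie algebra decomposes uniquely as the direct sum of simple ideals, one per connected component of its Dynkin diagram, so g ≅ B_2 ⊕ C_7 (dimension 10 + 105 = 115).

type B_2 + type C_7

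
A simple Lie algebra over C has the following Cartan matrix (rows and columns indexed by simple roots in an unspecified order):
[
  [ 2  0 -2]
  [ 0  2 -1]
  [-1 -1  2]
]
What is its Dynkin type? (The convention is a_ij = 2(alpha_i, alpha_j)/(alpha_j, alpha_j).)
The matrix has rank 3 with 2's on the diagonal. Reading the off-diagonal entries as Dynkin edges (a single edge where a_ij = a_ji = -1; a double or triple edge where a_ij * a_ji = 2 or 3), the diagram is a chain of 3 nodes with a double edge at one end; the terminal node there is the unique long simple root (C_3). One simple-root ordering that puts it in standard form is (alpha_2, alpha_3, alpha_1). So the algebra is type C_3, i.e. sp(6).

C_3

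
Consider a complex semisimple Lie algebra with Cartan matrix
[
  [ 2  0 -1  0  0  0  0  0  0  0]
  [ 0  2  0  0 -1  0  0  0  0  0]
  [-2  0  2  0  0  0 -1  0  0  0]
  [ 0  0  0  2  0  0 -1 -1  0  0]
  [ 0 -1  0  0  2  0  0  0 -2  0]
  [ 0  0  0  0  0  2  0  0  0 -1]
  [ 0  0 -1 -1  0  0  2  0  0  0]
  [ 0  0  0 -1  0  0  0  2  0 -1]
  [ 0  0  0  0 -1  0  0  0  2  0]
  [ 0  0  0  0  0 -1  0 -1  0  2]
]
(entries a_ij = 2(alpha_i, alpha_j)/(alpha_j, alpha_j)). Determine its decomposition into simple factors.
B3 ⊕ B7

The diagram associated to this matrix has two connected components: the simple roots {alpha_2, alpha_5, alpha_9} form a chain of 3 nodes with a double edge at one end; the terminal node there is the unique short simple root (B_3), and {alpha_1, alpha_3, alpha_4, alpha_6, alpha_7, alpha_8, alpha_10} form a chain of 7 nodes with a double edge at one end; the terminal node there is the unique short simple root (B_7). A semisimple Lie algebra decomposes uniquely as the direct sum of simple ideals, one per connected component of its Dynkin diagram, so g ≅ B_3 ⊕ B_7 (dimension 21 + 105 = 126).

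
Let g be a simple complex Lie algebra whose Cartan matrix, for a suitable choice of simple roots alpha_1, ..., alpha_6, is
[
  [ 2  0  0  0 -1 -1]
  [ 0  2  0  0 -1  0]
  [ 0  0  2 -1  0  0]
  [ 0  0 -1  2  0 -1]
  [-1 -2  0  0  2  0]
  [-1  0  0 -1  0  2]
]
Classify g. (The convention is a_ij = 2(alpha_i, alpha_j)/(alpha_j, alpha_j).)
type B_6

The matrix has rank 6 with 2's on the diagonal. Reading the off-diagonal entries as Dynkin edges (a single edge where a_ij = a_ji = -1; a double or triple edge where a_ij * a_ji = 2 or 3), the diagram is a chain of 6 nodes with a double edge at one end; the terminal node there is the unique short simple root (B_6). One simple-root ordering that puts it in standard form is (alpha_3, alpha_4, alpha_6, alpha_1, alpha_5, alpha_2). So the algebra is type B_6, i.e. so(13).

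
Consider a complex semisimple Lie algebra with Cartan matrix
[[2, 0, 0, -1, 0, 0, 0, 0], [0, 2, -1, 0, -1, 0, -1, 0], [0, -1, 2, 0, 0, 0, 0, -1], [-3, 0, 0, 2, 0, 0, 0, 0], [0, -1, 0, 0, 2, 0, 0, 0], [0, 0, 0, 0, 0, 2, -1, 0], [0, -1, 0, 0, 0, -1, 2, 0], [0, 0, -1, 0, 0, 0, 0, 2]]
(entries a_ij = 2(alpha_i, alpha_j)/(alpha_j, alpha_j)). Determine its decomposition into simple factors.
type E_6 ⊕ type G_2

The diagram associated to this matrix has two connected components: the simple roots {alpha_2, alpha_3, alpha_5, alpha_6, alpha_7, alpha_8} form a chain of 5 nodes with one extra node attached to the third node from one end (E_6), and {alpha_1, alpha_4} form two nodes joined by a triple edge (G_2). A semisimple Lie algebra decomposes uniquely as the direct sum of simple ideals, one per connected component of its Dynkin diagram, so g ≅ E_6 ⊕ G_2 (dimension 78 + 14 = 92).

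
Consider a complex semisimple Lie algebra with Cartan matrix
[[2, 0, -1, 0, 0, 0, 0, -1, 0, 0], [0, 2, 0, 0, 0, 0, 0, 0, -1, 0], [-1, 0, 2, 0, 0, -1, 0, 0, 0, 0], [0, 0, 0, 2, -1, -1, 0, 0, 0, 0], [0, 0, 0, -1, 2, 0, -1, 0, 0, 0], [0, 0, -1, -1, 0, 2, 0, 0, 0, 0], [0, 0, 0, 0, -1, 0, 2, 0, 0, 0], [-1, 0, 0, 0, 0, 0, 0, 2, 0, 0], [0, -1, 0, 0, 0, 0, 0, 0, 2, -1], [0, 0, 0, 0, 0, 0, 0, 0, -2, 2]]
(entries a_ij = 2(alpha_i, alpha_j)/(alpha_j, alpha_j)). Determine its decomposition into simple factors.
A_7 (sl(8)) + C_3 (sp(6))

The diagram associated to this matrix has two connected components: the simple roots {alpha_1, alpha_3, alpha_4, alpha_5, alpha_6, alpha_7, alpha_8} form a chain of 7 nodes with single edges (A_7), and {alpha_2, alpha_9, alpha_10} form a chain of 3 nodes with a double edge at one end; the terminal node there is the unique long simple root (C_3). A semisimple Lie algebra decomposes uniquely as the direct sum of simple ideals, one per connected component of its Dynkin diagram, so g ≅ A_7 ⊕ C_3 (dimension 63 + 21 = 84).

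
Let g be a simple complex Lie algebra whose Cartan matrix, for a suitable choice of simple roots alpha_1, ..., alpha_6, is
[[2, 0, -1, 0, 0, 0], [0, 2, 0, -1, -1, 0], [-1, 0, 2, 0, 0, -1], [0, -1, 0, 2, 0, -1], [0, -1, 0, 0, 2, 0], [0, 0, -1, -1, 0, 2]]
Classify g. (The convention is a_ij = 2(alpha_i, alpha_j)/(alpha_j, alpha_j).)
The matrix has rank 6 with 2's on the diagonal. Reading the off-diagonal entries as Dynkin edges (a single edge where a_ij = a_ji = -1; a double or triple edge where a_ij * a_ji = 2 or 3), the diagram is a chain of 6 nodes with single edges (A_6). One simple-root ordering that puts it in standard form is (alpha_5, alpha_2, alpha_4, alpha_6, alpha_3, alpha_1). So the algebra is type A_6, i.e. sl(7).

type A_6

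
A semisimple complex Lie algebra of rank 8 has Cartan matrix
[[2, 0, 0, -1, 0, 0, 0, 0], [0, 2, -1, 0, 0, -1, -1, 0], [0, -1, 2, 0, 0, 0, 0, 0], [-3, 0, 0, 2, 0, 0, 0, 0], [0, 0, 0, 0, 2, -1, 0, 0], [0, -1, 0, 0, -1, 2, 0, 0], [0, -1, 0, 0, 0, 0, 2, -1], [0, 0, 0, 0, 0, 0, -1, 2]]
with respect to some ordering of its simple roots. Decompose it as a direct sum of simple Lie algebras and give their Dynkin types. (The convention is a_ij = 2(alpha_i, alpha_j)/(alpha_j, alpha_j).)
The diagram associated to this matrix has two connected components: the simple roots {alpha_2, alpha_3, alpha_5, alpha_6, alpha_7, alpha_8} form a chain of 5 nodes with one extra node attached to the third node from one end (E_6), and {alpha_1, alpha_4} form two nodes joined by a triple edge (G_2). A semisimple Lie algebra decomposes uniquely as the direct sum of simple ideals, one per connected component of its Dynkin diagram, so g ≅ E_6 ⊕ G_2 (dimension 78 + 14 = 92).

E_6 ⊕ G_2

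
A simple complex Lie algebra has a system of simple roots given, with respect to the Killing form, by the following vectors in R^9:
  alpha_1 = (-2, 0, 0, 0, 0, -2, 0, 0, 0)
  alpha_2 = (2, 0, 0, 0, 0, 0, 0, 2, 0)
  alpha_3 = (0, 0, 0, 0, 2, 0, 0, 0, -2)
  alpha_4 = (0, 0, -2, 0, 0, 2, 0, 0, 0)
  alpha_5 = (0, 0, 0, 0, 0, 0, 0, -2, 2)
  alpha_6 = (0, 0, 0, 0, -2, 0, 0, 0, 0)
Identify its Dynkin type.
Compute the Cartan integers a_ij = 2(alpha_i, alpha_j)/(alpha_j, alpha_j); the resulting 6x6 Cartan matrix is
[[2, -1, 0, -1, 0, 0], [-1, 2, 0, 0, -1, 0], [0, 0, 2, 0, -1, -2], [-1, 0, 0, 2, 0, 0], [0, -1, -1, 0, 2, 0], [0, 0, -1, 0, 0, 2]].
The roots have two lengths (squared-length ratio 2:1); the short ones are alpha_{6}. The associated Dynkin diagram is a chain of 6 nodes with a double edge at one end; the terminal node there is the unique short simple root (B_6), so the type is B_6 (the algebra so(13)).

B_6 (so(13))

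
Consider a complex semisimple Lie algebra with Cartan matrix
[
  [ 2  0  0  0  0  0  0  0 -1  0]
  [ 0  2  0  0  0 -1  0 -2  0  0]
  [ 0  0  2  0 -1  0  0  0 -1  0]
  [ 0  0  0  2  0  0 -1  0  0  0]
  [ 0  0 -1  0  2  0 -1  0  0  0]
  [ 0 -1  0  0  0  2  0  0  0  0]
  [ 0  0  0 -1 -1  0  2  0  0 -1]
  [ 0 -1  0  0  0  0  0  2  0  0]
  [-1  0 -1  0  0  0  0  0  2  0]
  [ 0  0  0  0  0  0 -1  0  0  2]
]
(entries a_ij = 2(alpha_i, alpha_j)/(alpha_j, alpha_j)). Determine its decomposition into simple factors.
B_3 (so(7)) + D_7 (so(14))

The diagram associated to this matrix has two connected components: the simple roots {alpha_2, alpha_6, alpha_8} form a chain of 3 nodes with a double edge at one end; the terminal node there is the unique short simple root (B_3), and {alpha_1, alpha_3, alpha_4, alpha_5, alpha_7, alpha_9, alpha_10} form a chain of 5 nodes with a fork of two nodes at one end (D_7). A semisimple Lie algebra decomposes uniquely as the direct sum of simple ideals, one per connected component of its Dynkin diagram, so g ≅ B_3 ⊕ D_7 (dimension 21 + 91 = 112).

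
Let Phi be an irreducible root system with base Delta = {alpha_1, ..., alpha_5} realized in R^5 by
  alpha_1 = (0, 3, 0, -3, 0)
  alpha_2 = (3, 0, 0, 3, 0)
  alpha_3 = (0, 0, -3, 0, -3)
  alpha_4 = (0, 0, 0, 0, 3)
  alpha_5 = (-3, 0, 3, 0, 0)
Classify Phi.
Compute the Cartan integers a_ij = 2(alpha_i, alpha_j)/(alpha_j, alpha_j); the resulting 5x5 Cartan matrix is
[[2, -1, 0, 0, 0], [-1, 2, 0, 0, -1], [0, 0, 2, -2, -1], [0, 0, -1, 2, 0], [0, -1, -1, 0, 2]].
The roots have two lengths (squared-length ratio 2:1); the short ones are alpha_{4}. The associated Dynkin diagram is a chain of 5 nodes with a double edge at one end; the terminal node there is the unique short simple root (B_5), so the type is B_5 (the algebra so(11)).

type B_5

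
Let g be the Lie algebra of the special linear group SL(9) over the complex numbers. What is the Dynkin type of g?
This is sl(9), which has dimension 9^2 - 1 = 80 and rank 9 - 1 = 8 (a Cartan subalgebra is the diagonal traceless matrices). In the classification of classical Lie algebras, the special linear algebra sl(n+1) has type A_n; here n = 8, so the Dynkin diagram is a chain of 8 nodes with single edges (A_8). Hence the type is A_8.

A_8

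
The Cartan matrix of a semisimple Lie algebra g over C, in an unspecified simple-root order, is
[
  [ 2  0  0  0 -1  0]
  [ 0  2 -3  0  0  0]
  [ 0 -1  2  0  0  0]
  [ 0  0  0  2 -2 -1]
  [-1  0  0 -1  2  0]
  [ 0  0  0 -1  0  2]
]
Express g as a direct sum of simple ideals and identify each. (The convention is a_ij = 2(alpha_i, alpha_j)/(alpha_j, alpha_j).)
The diagram associated to this matrix has two connected components: the simple roots {alpha_1, alpha_4, alpha_5, alpha_6} form a chain of 4 nodes with a double edge between the middle two (F_4), and {alpha_2, alpha_3} form two nodes joined by a triple edge (G_2). A semisimple Lie algebra decomposes uniquely as the direct sum of simple ideals, one per connected component of its Dynkin diagram, so g ≅ F_4 ⊕ G_2 (dimension 52 + 14 = 66).

F_4 + G_2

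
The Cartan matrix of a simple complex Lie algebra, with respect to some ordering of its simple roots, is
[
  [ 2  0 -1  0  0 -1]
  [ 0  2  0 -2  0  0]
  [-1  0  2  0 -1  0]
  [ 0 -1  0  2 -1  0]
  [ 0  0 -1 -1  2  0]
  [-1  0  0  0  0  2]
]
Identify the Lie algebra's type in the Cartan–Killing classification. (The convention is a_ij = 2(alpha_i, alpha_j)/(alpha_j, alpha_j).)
The matrix has rank 6 with 2's on the diagonal. Reading the off-diagonal entries as Dynkin edges (a single edge where a_ij = a_ji = -1; a double or triple edge where a_ij * a_ji = 2 or 3), the diagram is a chain of 6 nodes with a double edge at one end; the terminal node there is the unique long simple root (C_6). One simple-root ordering that puts it in standard form is (alpha_6, alpha_1, alpha_3, alpha_5, alpha_4, alpha_2). So the algebra is type C_6, i.e. sp(12).

type C_6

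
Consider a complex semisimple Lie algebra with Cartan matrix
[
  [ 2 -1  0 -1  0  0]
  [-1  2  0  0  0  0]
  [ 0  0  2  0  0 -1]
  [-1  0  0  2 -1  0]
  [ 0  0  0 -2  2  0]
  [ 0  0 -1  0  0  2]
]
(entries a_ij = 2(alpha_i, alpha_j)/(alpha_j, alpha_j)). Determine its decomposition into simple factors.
The diagram associated to this matrix has two connected components: the simple roots {alpha_3, alpha_6} form a chain of 2 nodes with single edges (A_2), and {alpha_1, alpha_2, alpha_4, alpha_5} form a chain of 4 nodes with a double edge at one end; the terminal node there is the unique long simple root (C_4). A semisimple Lie algebra decomposes uniquely as the direct sum of simple ideals, one per connected component of its Dynkin diagram, so g ≅ A_2 ⊕ C_4 (dimension 8 + 36 = 44).

type A_2 + type C_4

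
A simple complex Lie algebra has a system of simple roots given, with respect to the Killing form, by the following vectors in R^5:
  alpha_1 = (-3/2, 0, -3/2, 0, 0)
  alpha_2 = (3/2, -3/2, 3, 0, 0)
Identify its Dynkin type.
Compute the Cartan integers a_ij = 2(alpha_i, alpha_j)/(alpha_j, alpha_j); the resulting 2x2 Cartan matrix is
[[2, -1], [-3, 2]].
The roots have two lengths (squared-length ratio 3:1); the short ones are alpha_{1}. The associated Dynkin diagram is two nodes joined by a triple edge (G_2), so the type is G_2.

type G_2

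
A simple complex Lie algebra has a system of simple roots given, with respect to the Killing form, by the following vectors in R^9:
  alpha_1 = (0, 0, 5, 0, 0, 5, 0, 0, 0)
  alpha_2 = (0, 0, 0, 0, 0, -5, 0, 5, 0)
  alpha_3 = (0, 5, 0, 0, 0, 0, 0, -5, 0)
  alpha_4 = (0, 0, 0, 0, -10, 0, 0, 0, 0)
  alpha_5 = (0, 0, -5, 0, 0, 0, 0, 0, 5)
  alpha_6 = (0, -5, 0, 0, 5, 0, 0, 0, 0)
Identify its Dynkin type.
Compute the Cartan integers a_ij = 2(alpha_i, alpha_j)/(alpha_j, alpha_j); the resulting 6x6 Cartan matrix is
[[2, -1, 0, 0, -1, 0], [-1, 2, -1, 0, 0, 0], [0, -1, 2, 0, 0, -1], [0, 0, 0, 2, 0, -2], [-1, 0, 0, 0, 2, 0], [0, 0, -1, -1, 0, 2]].
The roots have two lengths (squared-length ratio 2:1); the short ones are alpha_{1,2,3,5,6}. The associated Dynkin diagram is a chain of 6 nodes with a double edge at one end; the terminal node there is the unique long simple root (C_6), so the type is C_6 (the algebra sp(12)).

C_6 (sp(12))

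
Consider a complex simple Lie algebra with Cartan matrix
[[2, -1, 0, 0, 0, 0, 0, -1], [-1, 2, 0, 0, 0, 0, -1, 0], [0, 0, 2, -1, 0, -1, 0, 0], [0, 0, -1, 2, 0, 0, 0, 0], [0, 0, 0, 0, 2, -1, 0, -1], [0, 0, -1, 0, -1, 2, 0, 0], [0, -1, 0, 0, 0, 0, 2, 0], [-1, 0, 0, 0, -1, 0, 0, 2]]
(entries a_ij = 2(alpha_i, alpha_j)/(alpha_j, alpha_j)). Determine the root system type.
The matrix has rank 8 with 2's on the diagonal. Reading the off-diagonal entries as Dynkin edges (a single edge where a_ij = a_ji = -1; a double or triple edge where a_ij * a_ji = 2 or 3), the diagram is a chain of 8 nodes with single edges (A_8). One simple-root ordering that puts it in standard form is (alpha_4, alpha_3, alpha_6, alpha_5, alpha_8, alpha_1, alpha_2, alpha_7). So the algebra is type A_8, i.e. sl(9).

A_8 (sl(9))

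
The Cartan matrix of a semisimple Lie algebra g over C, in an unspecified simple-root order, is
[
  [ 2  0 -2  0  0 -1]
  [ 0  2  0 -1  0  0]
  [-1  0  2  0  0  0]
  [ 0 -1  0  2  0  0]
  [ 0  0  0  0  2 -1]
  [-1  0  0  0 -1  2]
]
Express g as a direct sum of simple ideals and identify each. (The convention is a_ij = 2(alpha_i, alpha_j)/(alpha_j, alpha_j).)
The diagram associated to this matrix has two connected components: the simple roots {alpha_2, alpha_4} form a chain of 2 nodes with single edges (A_2), and {alpha_1, alpha_3, alpha_5, alpha_6} form a chain of 4 nodes with a double edge at one end; the terminal node there is the unique short simple root (B_4). A semisimple Lie algebra decomposes uniquely as the direct sum of simple ideals, one per connected component of its Dynkin diagram, so g ≅ A_2 ⊕ B_4 (dimension 8 + 36 = 44).

A_2 + B_4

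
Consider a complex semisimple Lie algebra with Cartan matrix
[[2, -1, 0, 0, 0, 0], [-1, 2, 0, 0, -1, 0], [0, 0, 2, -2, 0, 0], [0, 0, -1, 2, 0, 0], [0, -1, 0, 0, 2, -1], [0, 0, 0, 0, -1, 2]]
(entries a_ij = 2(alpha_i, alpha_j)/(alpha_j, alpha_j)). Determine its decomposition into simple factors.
type A_4 ⊕ type B_2

The diagram associated to this matrix has two connected components: the simple roots {alpha_1, alpha_2, alpha_5, alpha_6} form a chain of 4 nodes with single edges (A_4), and {alpha_3, alpha_4} form a chain of 2 nodes with a double edge at one end; the terminal node there is the unique short simple root (B_2). A semisimple Lie algebra decomposes uniquely as the direct sum of simple ideals, one per connected component of its Dynkin diagram, so g ≅ A_4 ⊕ B_2 (dimension 24 + 10 = 34).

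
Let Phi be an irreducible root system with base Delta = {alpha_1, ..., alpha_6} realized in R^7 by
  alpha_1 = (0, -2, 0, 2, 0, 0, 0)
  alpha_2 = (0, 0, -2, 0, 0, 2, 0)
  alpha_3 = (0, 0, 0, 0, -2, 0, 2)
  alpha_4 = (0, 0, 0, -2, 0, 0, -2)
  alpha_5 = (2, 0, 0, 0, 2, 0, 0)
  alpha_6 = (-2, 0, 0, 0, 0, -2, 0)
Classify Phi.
Compute the Cartan integers a_ij = 2(alpha_i, alpha_j)/(alpha_j, alpha_j); the resulting 6x6 Cartan matrix is
[[2, 0, 0, -1, 0, 0], [0, 2, 0, 0, 0, -1], [0, 0, 2, -1, -1, 0], [-1, 0, -1, 2, 0, 0], [0, 0, -1, 0, 2, -1], [0, -1, 0, 0, -1, 2]].
All simple roots have the same length, so the diagram is simply laced. The associated Dynkin diagram is a chain of 6 nodes with single edges (A_6), so the type is A_6 (the algebra sl(7)).

A_6 (sl(7))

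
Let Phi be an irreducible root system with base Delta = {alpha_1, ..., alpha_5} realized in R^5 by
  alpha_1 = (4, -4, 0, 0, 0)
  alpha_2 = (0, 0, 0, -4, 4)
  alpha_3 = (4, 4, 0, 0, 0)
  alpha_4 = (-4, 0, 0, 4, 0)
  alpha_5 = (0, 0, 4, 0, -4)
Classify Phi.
D_5 (so(10))

Compute the Cartan integers a_ij = 2(alpha_i, alpha_j)/(alpha_j, alpha_j); the resulting 5x5 Cartan matrix is
[[2, 0, 0, -1, 0], [0, 2, 0, -1, -1], [0, 0, 2, -1, 0], [-1, -1, -1, 2, 0], [0, -1, 0, 0, 2]].
All simple roots have the same length, so the diagram is simply laced. The associated Dynkin diagram is a chain of 3 nodes with a fork of two nodes at one end (D_5), so the type is D_5 (the algebra so(10)).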